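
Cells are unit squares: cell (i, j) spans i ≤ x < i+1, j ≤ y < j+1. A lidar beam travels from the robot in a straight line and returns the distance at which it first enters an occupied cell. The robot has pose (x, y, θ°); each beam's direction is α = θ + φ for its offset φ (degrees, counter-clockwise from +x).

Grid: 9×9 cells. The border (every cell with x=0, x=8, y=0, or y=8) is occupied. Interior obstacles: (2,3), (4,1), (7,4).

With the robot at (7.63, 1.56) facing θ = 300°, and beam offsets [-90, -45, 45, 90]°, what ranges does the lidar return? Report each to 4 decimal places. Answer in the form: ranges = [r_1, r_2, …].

beam 1: φ=-90°, α=210°
  direction (-0.8660, -0.5000); cell (7,1); t to first gridline: x 0.7275, y 1.1200 (then +1.1547 / +2.0000)
    (6,1) via x @ 0.7275
    (6,0) via y @ 1.1200  # hit
  → r_1 = 1.1200
beam 2: φ=-45°, α=255°
  direction (-0.2588, -0.9659); cell (7,1); t to first gridline: x 2.4341, y 0.5798 (then +3.8637 / +1.0353)
    (7,0) via y @ 0.5798  # hit
  → r_2 = 0.5798
beam 3: φ=45°, α=345°
  direction (0.9659, -0.2588); cell (7,1); t to first gridline: x 0.3831, y 2.1637 (then +1.0353 / +3.8637)
    (8,1) via x @ 0.3831  # hit
  → r_3 = 0.3831
beam 4: φ=90°, α=30°
  direction (0.8660, 0.5000); cell (7,1); t to first gridline: x 0.4272, y 0.8800 (then +1.1547 / +2.0000)
    (8,1) via x @ 0.4272  # hit
  → r_4 = 0.4272

ranges = [1.1200, 0.5798, 0.3831, 0.4272]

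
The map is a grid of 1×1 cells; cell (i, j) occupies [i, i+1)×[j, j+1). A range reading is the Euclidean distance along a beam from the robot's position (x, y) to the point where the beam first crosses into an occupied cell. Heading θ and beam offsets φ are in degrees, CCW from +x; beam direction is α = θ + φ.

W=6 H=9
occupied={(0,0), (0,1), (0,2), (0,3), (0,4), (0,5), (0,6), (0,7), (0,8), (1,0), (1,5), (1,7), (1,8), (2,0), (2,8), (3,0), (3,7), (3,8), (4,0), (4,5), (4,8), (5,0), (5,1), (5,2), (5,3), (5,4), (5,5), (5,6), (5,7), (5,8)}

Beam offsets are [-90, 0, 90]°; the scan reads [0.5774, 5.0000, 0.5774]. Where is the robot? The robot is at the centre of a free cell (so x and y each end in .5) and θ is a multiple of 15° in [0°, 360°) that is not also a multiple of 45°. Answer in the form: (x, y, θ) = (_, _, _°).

(x, y, θ) = (2.5, 7.5, 300°)

Candidates: 24 free-cell centres × 16 headings = 384 poses. Raycast each; keep the one whose scan matches to 4 dp.
  (2.5, 3.5, 285°): beam 1 = 1.5529 ≠ 0.5774 ✗
  (3.5, 4.5, 15°): beam 1 = 3.6235 ≠ 0.5774 ✗
  (4.5, 1.5, 75°): beam 1 = 0.5176 ≠ 0.5774 ✗
  (4.5, 6.5, 165°): beam 1 = 1.5529 ≠ 0.5774 ✗
  …
  (2.5, 7.5, 300°): r_1=0.5774, r_2=5.0000, r_3=0.5774 — all match ✓
No second candidate reproduces the full scan.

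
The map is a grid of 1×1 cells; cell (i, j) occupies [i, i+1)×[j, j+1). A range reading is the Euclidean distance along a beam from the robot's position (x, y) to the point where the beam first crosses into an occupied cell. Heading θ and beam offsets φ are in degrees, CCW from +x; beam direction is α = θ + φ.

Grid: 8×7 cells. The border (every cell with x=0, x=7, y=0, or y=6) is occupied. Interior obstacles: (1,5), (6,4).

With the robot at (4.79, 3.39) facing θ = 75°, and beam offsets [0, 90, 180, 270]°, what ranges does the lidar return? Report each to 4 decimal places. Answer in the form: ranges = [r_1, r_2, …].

beam 1: φ=0°, α=75°
  direction (0.2588, 0.9659); cell (4,3); t to first gridline: x 0.8114, y 0.6315 (then +3.8637 / +1.0353)
    (4,4) via y @ 0.6315
    (5,4) via x @ 0.8114
    (5,5) via y @ 1.6668
    (5,6) via y @ 2.7021  # hit
  → r_1 = 2.7021
beam 2: φ=90°, α=165°
  direction (-0.9659, 0.2588); cell (4,3); t to first gridline: x 0.8179, y 2.3569 (then +1.0353 / +3.8637)
    (3,3) via x @ 0.8179
    (2,3) via x @ 1.8531
    (2,4) via y @ 2.3569
    (1,4) via x @ 2.8884
    (0,4) via x @ 3.9237  # hit
  → r_2 = 3.9237
beam 3: φ=180°, α=255°
  direction (-0.2588, -0.9659); cell (4,3); t to first gridline: x 3.0523, y 0.4038 (then +3.8637 / +1.0353)
    (4,2) via y @ 0.4038
    (4,1) via y @ 1.4390
    (4,0) via y @ 2.4743  # hit
  → r_3 = 2.4743
beam 4: φ=270°, α=345°
  direction (0.9659, -0.2588); cell (4,3); t to first gridline: x 0.2174, y 1.5068 (then +1.0353 / +3.8637)
    (5,3) via x @ 0.2174
    (6,3) via x @ 1.2527
    (6,2) via y @ 1.5068
    (7,2) via x @ 2.2880  # hit
  → r_4 = 2.2880

ranges = [2.7021, 3.9237, 2.4743, 2.2880]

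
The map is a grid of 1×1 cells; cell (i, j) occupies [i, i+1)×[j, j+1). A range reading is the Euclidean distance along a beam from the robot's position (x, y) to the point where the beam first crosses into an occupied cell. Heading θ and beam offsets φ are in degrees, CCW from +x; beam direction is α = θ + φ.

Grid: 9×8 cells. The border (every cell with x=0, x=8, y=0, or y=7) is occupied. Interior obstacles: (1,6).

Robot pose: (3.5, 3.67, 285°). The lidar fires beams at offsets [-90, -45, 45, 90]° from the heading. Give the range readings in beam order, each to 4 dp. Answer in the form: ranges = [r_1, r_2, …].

ranges = [2.5882, 3.0831, 5.1962, 4.6587]

beam 1: φ=-90°, α=195°
  direction (-0.9659, -0.2588); cell (3,3); t to first gridline: x 0.5176, y 2.5887 (then +1.0353 / +3.8637)
    (2,3) via x @ 0.5176
    (1,3) via x @ 1.5529
    (0,3) via x @ 2.5882  # hit
  → r_1 = 2.5882
beam 2: φ=-45°, α=240°
  direction (-0.5000, -0.8660); cell (3,3); t to first gridline: x 1.0000, y 0.7736 (then +2.0000 / +1.1547)
    (3,2) via y @ 0.7736
    (2,2) via x @ 1.0000
    (2,1) via y @ 1.9283
    (1,1) via x @ 3.0000
    (1,0) via y @ 3.0831  # hit
  → r_2 = 3.0831
beam 3: φ=45°, α=330°
  direction (0.8660, -0.5000); cell (3,3); t to first gridline: x 0.5774, y 1.3400 (then +1.1547 / +2.0000)
    (4,3) via x @ 0.5774
    (4,2) via y @ 1.3400
    (5,2) via x @ 1.7321
    (6,2) via x @ 2.8868
    (6,1) via y @ 3.3400
    (7,1) via x @ 4.0415
    (8,1) via x @ 5.1962  # hit
  → r_3 = 5.1962
beam 4: φ=90°, α=15°
  direction (0.9659, 0.2588); cell (3,3); t to first gridline: x 0.5176, y 1.2750 (then +1.0353 / +3.8637)
    (4,3) via x @ 0.5176
    (4,4) via y @ 1.2750
    (5,4) via x @ 1.5529
    (6,4) via x @ 2.5882
    (7,4) via x @ 3.6235
    (8,4) via x @ 4.6587  # hit
  → r_4 = 4.6587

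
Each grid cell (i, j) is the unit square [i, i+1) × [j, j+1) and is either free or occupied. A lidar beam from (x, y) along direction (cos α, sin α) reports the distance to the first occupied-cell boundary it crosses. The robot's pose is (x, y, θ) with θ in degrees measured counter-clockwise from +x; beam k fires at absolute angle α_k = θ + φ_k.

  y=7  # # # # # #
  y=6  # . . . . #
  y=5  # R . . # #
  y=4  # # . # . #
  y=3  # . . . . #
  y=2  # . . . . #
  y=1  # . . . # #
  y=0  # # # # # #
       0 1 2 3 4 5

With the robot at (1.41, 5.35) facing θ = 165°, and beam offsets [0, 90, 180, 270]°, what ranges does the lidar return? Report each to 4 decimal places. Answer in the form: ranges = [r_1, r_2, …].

ranges = [0.4245, 0.3623, 1.6461, 1.7082]

beam 1: φ=0°, α=165°
  cosα=-0.9659 sinα=0.2588 | (1,5) | tMaxX 0.4245 tMaxY 2.5114 | tΔX 1.0353 tΔY 3.8637
    t=0.4245 [x] (0,5) — stop
  → r_1 = 0.4245
beam 2: φ=90°, α=255°
  cosα=-0.2588 sinα=-0.9659 | (1,5) | tMaxX 1.5841 tMaxY 0.3623 | tΔX 3.8637 tΔY 1.0353
    t=0.3623 [y] (1,4) — stop
  → r_2 = 0.3623
beam 3: φ=180°, α=345°
  cosα=0.9659 sinα=-0.2588 | (1,5) | tMaxX 0.6108 tMaxY 1.3523 | tΔX 1.0353 tΔY 3.8637
    t=0.6108 [x] (2,5)
    t=1.3523 [y] (2,4)
    t=1.6461 [x] (3,4) — stop
  → r_3 = 1.6461
beam 4: φ=270°, α=75°
  cosα=0.2588 sinα=0.9659 | (1,5) | tMaxX 2.2796 tMaxY 0.6729 | tΔX 3.8637 tΔY 1.0353
    t=0.6729 [y] (1,6)
    t=1.7082 [y] (1,7) — stop
  → r_4 = 1.7082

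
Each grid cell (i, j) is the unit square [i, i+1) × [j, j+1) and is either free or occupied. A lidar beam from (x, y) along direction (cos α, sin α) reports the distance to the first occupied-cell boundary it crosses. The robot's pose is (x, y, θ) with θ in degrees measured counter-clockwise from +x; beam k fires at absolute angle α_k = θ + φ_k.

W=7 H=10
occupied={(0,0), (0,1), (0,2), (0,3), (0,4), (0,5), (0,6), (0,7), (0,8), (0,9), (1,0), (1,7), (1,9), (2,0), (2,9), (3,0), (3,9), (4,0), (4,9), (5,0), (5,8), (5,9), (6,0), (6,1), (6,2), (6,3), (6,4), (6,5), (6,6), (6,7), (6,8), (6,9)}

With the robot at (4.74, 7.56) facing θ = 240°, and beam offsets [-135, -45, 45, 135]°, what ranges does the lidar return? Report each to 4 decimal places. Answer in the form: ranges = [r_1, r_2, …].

beam 1: φ=-135°, α=105°
  cosα=-0.2588 sinα=0.9659 | (4,7) | tMaxX 2.8591 tMaxY 0.4555 | tΔX 3.8637 tΔY 1.0353
    t=0.4555 [y] (4,8)
    t=1.4908 [y] (4,9) — stop
  → r_1 = 1.4908
beam 2: φ=-45°, α=195°
  cosα=-0.9659 sinα=-0.2588 | (4,7) | tMaxX 0.7661 tMaxY 2.1637 | tΔX 1.0353 tΔY 3.8637
    t=0.7661 [x] (3,7)
    t=1.8014 [x] (2,7)
    t=2.1637 [y] (2,6)
    t=2.8367 [x] (1,6)
    t=3.8719 [x] (0,6) — stop
  → r_2 = 3.8719
beam 3: φ=45°, α=285°
  cosα=0.2588 sinα=-0.9659 | (4,7) | tMaxX 1.0046 tMaxY 0.5798 | tΔX 3.8637 tΔY 1.0353
    t=0.5798 [y] (4,6)
    t=1.0046 [x] (5,6)
    t=1.6150 [y] (5,5)
    t=2.6503 [y] (5,4)
    t=3.6856 [y] (5,3)
    t=4.7209 [y] (5,2)
    t=4.8683 [x] (6,2) — stop
  → r_3 = 4.8683
beam 4: φ=135°, α=15°
  cosα=0.9659 sinα=0.2588 | (4,7) | tMaxX 0.2692 tMaxY 1.7000 | tΔX 1.0353 tΔY 3.8637
    t=0.2692 [x] (5,7)
    t=1.3044 [x] (6,7) — stop
  → r_4 = 1.3044

ranges = [1.4908, 3.8719, 4.8683, 1.3044]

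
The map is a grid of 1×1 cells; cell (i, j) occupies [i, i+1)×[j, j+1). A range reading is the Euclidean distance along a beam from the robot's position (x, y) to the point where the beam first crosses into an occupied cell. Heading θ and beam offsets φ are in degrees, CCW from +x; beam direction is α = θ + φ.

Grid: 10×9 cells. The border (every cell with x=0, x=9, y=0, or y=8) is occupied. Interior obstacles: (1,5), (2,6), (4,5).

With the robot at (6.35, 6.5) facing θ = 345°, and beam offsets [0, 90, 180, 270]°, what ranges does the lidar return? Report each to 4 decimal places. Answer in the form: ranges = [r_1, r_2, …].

beam 1: φ=0°, α=345°
  cosα=0.9659 sinα=-0.2588 | (6,6) | tMaxX 0.6729 tMaxY 1.9319 | tΔX 1.0353 tΔY 3.8637
    t=0.6729 [x] (7,6)
    t=1.7082 [x] (8,6)
    t=1.9319 [y] (8,5)
    t=2.7435 [x] (9,5) — stop
  → r_1 = 2.7435
beam 2: φ=90°, α=75°
  cosα=0.2588 sinα=0.9659 | (6,6) | tMaxX 2.5114 tMaxY 0.5176 | tΔX 3.8637 tΔY 1.0353
    t=0.5176 [y] (6,7)
    t=1.5529 [y] (6,8) — stop
  → r_2 = 1.5529
beam 3: φ=180°, α=165°
  cosα=-0.9659 sinα=0.2588 | (6,6) | tMaxX 0.3623 tMaxY 1.9319 | tΔX 1.0353 tΔY 3.8637
    t=0.3623 [x] (5,6)
    t=1.3976 [x] (4,6)
    t=1.9319 [y] (4,7)
    t=2.4329 [x] (3,7)
    t=3.4682 [x] (2,7)
    t=4.5035 [x] (1,7)
    t=5.5387 [x] (0,7) — stop
  → r_3 = 5.5387
beam 4: φ=270°, α=255°
  cosα=-0.2588 sinα=-0.9659 | (6,6) | tMaxX 1.3523 tMaxY 0.5176 | tΔX 3.8637 tΔY 1.0353
    t=0.5176 [y] (6,5)
    t=1.3523 [x] (5,5)
    t=1.5529 [y] (5,4)
    t=2.5882 [y] (5,3)
    t=3.6235 [y] (5,2)
    t=4.6587 [y] (5,1)
    t=5.2160 [x] (4,1)
    t=5.6940 [y] (4,0) — stop
  → r_4 = 5.6940

ranges = [2.7435, 1.5529, 5.5387, 5.6940]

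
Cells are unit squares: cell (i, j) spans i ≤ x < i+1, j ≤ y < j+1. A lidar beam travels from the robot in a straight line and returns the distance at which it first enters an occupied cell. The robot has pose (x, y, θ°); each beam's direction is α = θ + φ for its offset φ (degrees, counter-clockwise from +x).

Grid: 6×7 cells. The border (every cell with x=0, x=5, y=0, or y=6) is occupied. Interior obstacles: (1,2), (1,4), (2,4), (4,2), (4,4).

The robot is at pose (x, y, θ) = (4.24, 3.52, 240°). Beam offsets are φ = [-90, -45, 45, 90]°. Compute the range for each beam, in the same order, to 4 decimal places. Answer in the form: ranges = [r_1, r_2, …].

beam 1: φ=-90°, α=150°
  cosα=-0.8660 sinα=0.5000 | (4,3) | tMaxX 0.2771 tMaxY 0.9600 | tΔX 1.1547 tΔY 2.0000
    t=0.2771 [x] (3,3)
    t=0.9600 [y] (3,4)
    t=1.4318 [x] (2,4) — stop
  → r_1 = 1.4318
beam 2: φ=-45°, α=195°
  cosα=-0.9659 sinα=-0.2588 | (4,3) | tMaxX 0.2485 tMaxY 2.0091 | tΔX 1.0353 tΔY 3.8637
    t=0.2485 [x] (3,3)
    t=1.2837 [x] (2,3)
    t=2.0091 [y] (2,2)
    t=2.3190 [x] (1,2) — stop
  → r_2 = 2.3190
beam 3: φ=45°, α=285°
  cosα=0.2588 sinα=-0.9659 | (4,3) | tMaxX 2.9364 tMaxY 0.5383 | tΔX 3.8637 tΔY 1.0353
    t=0.5383 [y] (4,2) — stop
  → r_3 = 0.5383
beam 4: φ=90°, α=330°
  cosα=0.8660 sinα=-0.5000 | (4,3) | tMaxX 0.8776 tMaxY 1.0400 | tΔX 1.1547 tΔY 2.0000
    t=0.8776 [x] (5,3) — stop
  → r_4 = 0.8776

ranges = [1.4318, 2.3190, 0.5383, 0.8776]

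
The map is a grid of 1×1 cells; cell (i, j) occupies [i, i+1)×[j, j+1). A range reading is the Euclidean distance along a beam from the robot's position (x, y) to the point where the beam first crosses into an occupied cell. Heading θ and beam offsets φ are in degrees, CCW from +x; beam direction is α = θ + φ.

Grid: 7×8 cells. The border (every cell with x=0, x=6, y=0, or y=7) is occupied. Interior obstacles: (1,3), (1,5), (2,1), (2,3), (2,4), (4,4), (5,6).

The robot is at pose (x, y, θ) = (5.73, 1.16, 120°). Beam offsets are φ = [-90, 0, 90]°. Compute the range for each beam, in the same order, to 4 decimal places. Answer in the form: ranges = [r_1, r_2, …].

ranges = [0.3118, 3.2793, 0.3200]

beam 1: φ=-90°, α=30°
  d=(0.8660,0.5000)  start (5,1)  tX=0.3118 tY=1.6800  stride 1/|dx|=1.1547 1/|dy|=2.0000
    cross x-line → (6,1), t=0.3118 (wall)
  → r_1 = 0.3118
beam 2: φ=0°, α=120°
  d=(-0.5000,0.8660)  start (5,1)  tX=1.4600 tY=0.9699  stride 1/|dx|=2.0000 1/|dy|=1.1547
    cross y-line → (5,2), t=0.9699
    cross x-line → (4,2), t=1.4600
    cross y-line → (4,3), t=2.1246
    cross y-line → (4,4), t=3.2793 (wall)
  → r_2 = 3.2793
beam 3: φ=90°, α=210°
  d=(-0.8660,-0.5000)  start (5,1)  tX=0.8429 tY=0.3200  stride 1/|dx|=1.1547 1/|dy|=2.0000
    cross y-line → (5,0), t=0.3200 (wall)
  → r_3 = 0.3200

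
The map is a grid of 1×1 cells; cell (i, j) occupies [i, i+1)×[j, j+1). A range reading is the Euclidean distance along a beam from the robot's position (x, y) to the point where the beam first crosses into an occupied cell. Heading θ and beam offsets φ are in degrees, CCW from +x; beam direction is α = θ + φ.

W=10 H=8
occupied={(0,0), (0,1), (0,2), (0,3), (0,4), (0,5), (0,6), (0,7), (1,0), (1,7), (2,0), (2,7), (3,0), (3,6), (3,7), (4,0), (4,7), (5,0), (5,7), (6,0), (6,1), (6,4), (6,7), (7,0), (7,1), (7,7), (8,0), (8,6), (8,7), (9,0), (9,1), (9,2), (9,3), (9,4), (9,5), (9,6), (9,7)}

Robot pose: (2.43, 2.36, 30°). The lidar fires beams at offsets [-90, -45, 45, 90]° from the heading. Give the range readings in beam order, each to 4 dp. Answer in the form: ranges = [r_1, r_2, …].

ranges = [1.5704, 3.6959, 3.7684, 2.8600]

beam 1: φ=-90°, α=300°
  direction (0.5000, -0.8660); cell (2,2); t to first gridline: x 1.1400, y 0.4157 (then +2.0000 / +1.1547)
    (2,1) via y @ 0.4157
    (3,1) via x @ 1.1400
    (3,0) via y @ 1.5704  # hit
  → r_1 = 1.5704
beam 2: φ=-45°, α=345°
  direction (0.9659, -0.2588); cell (2,2); t to first gridline: x 0.5901, y 1.3909 (then +1.0353 / +3.8637)
    (3,2) via x @ 0.5901
    (3,1) via y @ 1.3909
    (4,1) via x @ 1.6254
    (5,1) via x @ 2.6607
    (6,1) via x @ 3.6959  # hit
  → r_2 = 3.6959
beam 3: φ=45°, α=75°
  direction (0.2588, 0.9659); cell (2,2); t to first gridline: x 2.2023, y 0.6626 (then +3.8637 / +1.0353)
    (2,3) via y @ 0.6626
    (2,4) via y @ 1.6979
    (3,4) via x @ 2.2023
    (3,5) via y @ 2.7331
    (3,6) via y @ 3.7684  # hit
  → r_3 = 3.7684
beam 4: φ=90°, α=120°
  direction (-0.5000, 0.8660); cell (2,2); t to first gridline: x 0.8600, y 0.7390 (then +2.0000 / +1.1547)
    (2,3) via y @ 0.7390
    (1,3) via x @ 0.8600
    (1,4) via y @ 1.8937
    (0,4) via x @ 2.8600  # hit
  → r_4 = 2.8600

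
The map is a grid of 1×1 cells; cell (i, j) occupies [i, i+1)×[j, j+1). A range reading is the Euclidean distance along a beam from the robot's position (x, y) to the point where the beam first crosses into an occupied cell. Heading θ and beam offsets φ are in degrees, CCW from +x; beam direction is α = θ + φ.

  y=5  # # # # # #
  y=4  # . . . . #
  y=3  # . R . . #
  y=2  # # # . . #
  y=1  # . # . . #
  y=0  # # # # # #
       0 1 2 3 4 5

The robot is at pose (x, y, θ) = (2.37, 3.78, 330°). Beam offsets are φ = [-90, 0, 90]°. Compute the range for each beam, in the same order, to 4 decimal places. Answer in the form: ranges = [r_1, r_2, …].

ranges = [0.9007, 3.0369, 1.4087]

beam 1: φ=-90°, α=240°
  cosα=-0.5000 sinα=-0.8660 | (2,3) | tMaxX 0.7400 tMaxY 0.9007 | tΔX 2.0000 tΔY 1.1547
    t=0.7400 [x] (1,3)
    t=0.9007 [y] (1,2) — stop
  → r_1 = 0.9007
beam 2: φ=0°, α=330°
  cosα=0.8660 sinα=-0.5000 | (2,3) | tMaxX 0.7275 tMaxY 1.5600 | tΔX 1.1547 tΔY 2.0000
    t=0.7275 [x] (3,3)
    t=1.5600 [y] (3,2)
    t=1.8822 [x] (4,2)
    t=3.0369 [x] (5,2) — stop
  → r_2 = 3.0369
beam 3: φ=90°, α=60°
  cosα=0.5000 sinα=0.8660 | (2,3) | tMaxX 1.2600 tMaxY 0.2540 | tΔX 2.0000 tΔY 1.1547
    t=0.2540 [y] (2,4)
    t=1.2600 [x] (3,4)
    t=1.4087 [y] (3,5) — stop
  → r_3 = 1.4087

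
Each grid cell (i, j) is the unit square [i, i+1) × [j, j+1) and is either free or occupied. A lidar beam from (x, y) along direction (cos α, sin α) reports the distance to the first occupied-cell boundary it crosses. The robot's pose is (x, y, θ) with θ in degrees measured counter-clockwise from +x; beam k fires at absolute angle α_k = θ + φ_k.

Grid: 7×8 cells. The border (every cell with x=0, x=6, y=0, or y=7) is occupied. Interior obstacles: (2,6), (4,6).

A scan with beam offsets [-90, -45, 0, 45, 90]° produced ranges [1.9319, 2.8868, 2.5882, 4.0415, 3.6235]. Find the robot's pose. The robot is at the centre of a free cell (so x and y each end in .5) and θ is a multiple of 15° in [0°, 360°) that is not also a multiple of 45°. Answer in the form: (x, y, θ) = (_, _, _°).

The pose lattice has 28·16 = 448 candidates. Test each by forward raycasting.
  (1.5, 2.5, 285°): beam 1 = 0.5176 ≠ 1.9319 ✗
  (4.5, 4.5, 330°): beam 1 = 4.0415 ≠ 1.9319 ✗
  (4.5, 1.5, 210°): beam 1 = 6.3509 ≠ 1.9319 ✗
  …
  (3.5, 4.5, 195°): r_1=1.9319, r_2=2.8868, r_3=2.5882, r_4=4.0415, r_5=3.6235 — all match ✓
Only this pose fits every beam.

(x, y, θ) = (3.5, 4.5, 195°)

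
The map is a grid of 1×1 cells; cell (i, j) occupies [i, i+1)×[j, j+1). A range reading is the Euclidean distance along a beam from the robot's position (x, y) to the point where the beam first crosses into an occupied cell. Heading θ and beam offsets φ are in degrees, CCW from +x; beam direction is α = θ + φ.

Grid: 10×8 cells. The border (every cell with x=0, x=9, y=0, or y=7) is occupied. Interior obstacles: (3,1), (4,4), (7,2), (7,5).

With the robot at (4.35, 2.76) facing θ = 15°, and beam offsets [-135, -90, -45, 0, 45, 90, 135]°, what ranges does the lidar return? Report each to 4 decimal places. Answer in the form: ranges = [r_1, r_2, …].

ranges = [0.8776, 1.8221, 3.5200, 4.8140, 4.8959, 1.2837, 3.8682]

beam 1: φ=-135°, α=240°
  direction (-0.5000, -0.8660); cell (4,2); t to first gridline: x 0.7000, y 0.8776 (then +2.0000 / +1.1547)
    (3,2) via x @ 0.7000
    (3,1) via y @ 0.8776  # hit
  → r_1 = 0.8776
beam 2: φ=-90°, α=285°
  direction (0.2588, -0.9659); cell (4,2); t to first gridline: x 2.5114, y 0.7868 (then +3.8637 / +1.0353)
    (4,1) via y @ 0.7868
    (4,0) via y @ 1.8221  # hit
  → r_2 = 1.8221
beam 3: φ=-45°, α=330°
  direction (0.8660, -0.5000); cell (4,2); t to first gridline: x 0.7506, y 1.5200 (then +1.1547 / +2.0000)
    (5,2) via x @ 0.7506
    (5,1) via y @ 1.5200
    (6,1) via x @ 1.9053
    (7,1) via x @ 3.0600
    (7,0) via y @ 3.5200  # hit
  → r_3 = 3.5200
beam 4: φ=0°, α=15°
  direction (0.9659, 0.2588); cell (4,2); t to first gridline: x 0.6729, y 0.9273 (then +1.0353 / +3.8637)
    (5,2) via x @ 0.6729
    (5,3) via y @ 0.9273
    (6,3) via x @ 1.7082
    (7,3) via x @ 2.7435
    (8,3) via x @ 3.7788
    (8,4) via y @ 4.7910
    (9,4) via x @ 4.8140  # hit
  → r_4 = 4.8140
beam 5: φ=45°, α=60°
  direction (0.5000, 0.8660); cell (4,2); t to first gridline: x 1.3000, y 0.2771 (then +2.0000 / +1.1547)
    (4,3) via y @ 0.2771
    (5,3) via x @ 1.3000
    (5,4) via y @ 1.4318
    (5,5) via y @ 2.5865
    (6,5) via x @ 3.3000
    (6,6) via y @ 3.7412
    (6,7) via y @ 4.8959  # hit
  → r_5 = 4.8959
beam 6: φ=90°, α=105°
  direction (-0.2588, 0.9659); cell (4,2); t to first gridline: x 1.3523, y 0.2485 (then +3.8637 / +1.0353)
    (4,3) via y @ 0.2485
    (4,4) via y @ 1.2837  # hit
  → r_6 = 1.2837
beam 7: φ=135°, α=150°
  direction (-0.8660, 0.5000); cell (4,2); t to first gridline: x 0.4041, y 0.4800 (then +1.1547 / +2.0000)
    (3,2) via x @ 0.4041
    (3,3) via y @ 0.4800
    (2,3) via x @ 1.5588
    (2,4) via y @ 2.4800
    (1,4) via x @ 2.7135
    (0,4) via x @ 3.8682  # hit
  → r_7 = 3.8682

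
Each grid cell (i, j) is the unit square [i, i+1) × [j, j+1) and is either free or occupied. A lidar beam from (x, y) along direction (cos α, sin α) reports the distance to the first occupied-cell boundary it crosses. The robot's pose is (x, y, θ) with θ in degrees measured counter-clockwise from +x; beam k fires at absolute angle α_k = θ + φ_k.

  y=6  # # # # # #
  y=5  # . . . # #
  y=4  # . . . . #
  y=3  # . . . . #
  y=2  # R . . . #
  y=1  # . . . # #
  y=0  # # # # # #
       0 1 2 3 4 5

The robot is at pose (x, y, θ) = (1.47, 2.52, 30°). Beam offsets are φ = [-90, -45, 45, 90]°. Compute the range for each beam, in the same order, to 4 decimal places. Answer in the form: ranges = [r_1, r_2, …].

ranges = [1.7551, 2.6192, 3.6028, 0.9400]

beam 1: φ=-90°, α=300°
  d=(0.5000,-0.8660)  start (1,2)  tX=1.0600 tY=0.6004  stride 1/|dx|=2.0000 1/|dy|=1.1547
    cross y-line → (1,1), t=0.6004
    cross x-line → (2,1), t=1.0600
    cross y-line → (2,0), t=1.7551 (wall)
  → r_1 = 1.7551
beam 2: φ=-45°, α=345°
  d=(0.9659,-0.2588)  start (1,2)  tX=0.5487 tY=2.0091  stride 1/|dx|=1.0353 1/|dy|=3.8637
    cross x-line → (2,2), t=0.5487
    cross x-line → (3,2), t=1.5840
    cross y-line → (3,1), t=2.0091
    cross x-line → (4,1), t=2.6192 (wall)
  → r_2 = 2.6192
beam 3: φ=45°, α=75°
  d=(0.2588,0.9659)  start (1,2)  tX=2.0478 tY=0.4969  stride 1/|dx|=3.8637 1/|dy|=1.0353
    cross y-line → (1,3), t=0.4969
    cross y-line → (1,4), t=1.5322
    cross x-line → (2,4), t=2.0478
    cross y-line → (2,5), t=2.5675
    cross y-line → (2,6), t=3.6028 (wall)
  → r_3 = 3.6028
beam 4: φ=90°, α=120°
  d=(-0.5000,0.8660)  start (1,2)  tX=0.9400 tY=0.5543  stride 1/|dx|=2.0000 1/|dy|=1.1547
    cross y-line → (1,3), t=0.5543
    cross x-line → (0,3), t=0.9400 (wall)
  → r_4 = 0.9400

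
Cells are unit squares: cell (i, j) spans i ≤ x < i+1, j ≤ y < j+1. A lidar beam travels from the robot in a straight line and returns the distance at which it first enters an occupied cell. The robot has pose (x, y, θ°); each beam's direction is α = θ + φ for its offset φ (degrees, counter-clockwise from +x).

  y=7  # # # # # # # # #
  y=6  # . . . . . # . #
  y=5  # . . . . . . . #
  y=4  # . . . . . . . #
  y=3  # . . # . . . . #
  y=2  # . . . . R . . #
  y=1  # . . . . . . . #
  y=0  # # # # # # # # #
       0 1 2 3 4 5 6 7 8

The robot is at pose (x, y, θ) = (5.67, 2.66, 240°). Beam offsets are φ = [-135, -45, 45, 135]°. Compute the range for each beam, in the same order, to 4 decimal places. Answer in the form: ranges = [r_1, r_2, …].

beam 1: φ=-135°, α=105°
  d=(-0.2588,0.9659)  start (5,2)  tX=2.5887 tY=0.3520  stride 1/|dx|=3.8637 1/|dy|=1.0353
    cross y-line → (5,3), t=0.3520
    cross y-line → (5,4), t=1.3873
    cross y-line → (5,5), t=2.4225
    cross x-line → (4,5), t=2.5887
    cross y-line → (4,6), t=3.4578
    cross y-line → (4,7), t=4.4931 (wall)
  → r_1 = 4.4931
beam 2: φ=-45°, α=195°
  d=(-0.9659,-0.2588)  start (5,2)  tX=0.6936 tY=2.5500  stride 1/|dx|=1.0353 1/|dy|=3.8637
    cross x-line → (4,2), t=0.6936
    cross x-line → (3,2), t=1.7289
    cross y-line → (3,1), t=2.5500
    cross x-line → (2,1), t=2.7642
    cross x-line → (1,1), t=3.7995
    cross x-line → (0,1), t=4.8347 (wall)
  → r_2 = 4.8347
beam 3: φ=45°, α=285°
  d=(0.2588,-0.9659)  start (5,2)  tX=1.2750 tY=0.6833  stride 1/|dx|=3.8637 1/|dy|=1.0353
    cross y-line → (5,1), t=0.6833
    cross x-line → (6,1), t=1.2750
    cross y-line → (6,0), t=1.7186 (wall)
  → r_3 = 1.7186
beam 4: φ=135°, α=15°
  d=(0.9659,0.2588)  start (5,2)  tX=0.3416 tY=1.3137  stride 1/|dx|=1.0353 1/|dy|=3.8637
    cross x-line → (6,2), t=0.3416
    cross y-line → (6,3), t=1.3137
    cross x-line → (7,3), t=1.3769
    cross x-line → (8,3), t=2.4122 (wall)
  → r_4 = 2.4122

ranges = [4.4931, 4.8347, 1.7186, 2.4122]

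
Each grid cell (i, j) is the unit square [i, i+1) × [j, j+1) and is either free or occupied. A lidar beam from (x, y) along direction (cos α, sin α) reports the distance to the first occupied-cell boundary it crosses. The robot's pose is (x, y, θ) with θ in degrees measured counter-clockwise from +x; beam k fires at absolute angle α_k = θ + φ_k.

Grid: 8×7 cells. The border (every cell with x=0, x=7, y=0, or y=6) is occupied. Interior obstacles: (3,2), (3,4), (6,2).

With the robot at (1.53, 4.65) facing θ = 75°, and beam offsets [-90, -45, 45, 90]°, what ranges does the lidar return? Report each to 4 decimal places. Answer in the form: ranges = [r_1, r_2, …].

beam 1: φ=-90°, α=345°
  dir = (cos 345°, sin 345°) = (0.9659, -0.2588); from cell (1,4)
  next x-line at t=0.4866, next y-line at t=2.5114; Δt_x=1.0353, Δt_y=3.8637
    x: enter (2,4) at t=0.4866
    x: enter (3,4) at t=1.5219 ← occupied
  → r_1 = 1.5219
beam 2: φ=-45°, α=30°
  dir = (cos 30°, sin 30°) = (0.8660, 0.5000); from cell (1,4)
  next x-line at t=0.5427, next y-line at t=0.7000; Δt_x=1.1547, Δt_y=2.0000
    x: enter (2,4) at t=0.5427
    y: enter (2,5) at t=0.7000
    x: enter (3,5) at t=1.6974
    y: enter (3,6) at t=2.7000 ← occupied
  → r_2 = 2.7000
beam 3: φ=45°, α=120°
  dir = (cos 120°, sin 120°) = (-0.5000, 0.8660); from cell (1,4)
  next x-line at t=1.0600, next y-line at t=0.4041; Δt_x=2.0000, Δt_y=1.1547
    y: enter (1,5) at t=0.4041
    x: enter (0,5) at t=1.0600 ← occupied
  → r_3 = 1.0600
beam 4: φ=90°, α=165°
  dir = (cos 165°, sin 165°) = (-0.9659, 0.2588); from cell (1,4)
  next x-line at t=0.5487, next y-line at t=1.3523; Δt_x=1.0353, Δt_y=3.8637
    x: enter (0,4) at t=0.5487 ← occupied
  → r_4 = 0.5487

ranges = [1.5219, 2.7000, 1.0600, 0.5487]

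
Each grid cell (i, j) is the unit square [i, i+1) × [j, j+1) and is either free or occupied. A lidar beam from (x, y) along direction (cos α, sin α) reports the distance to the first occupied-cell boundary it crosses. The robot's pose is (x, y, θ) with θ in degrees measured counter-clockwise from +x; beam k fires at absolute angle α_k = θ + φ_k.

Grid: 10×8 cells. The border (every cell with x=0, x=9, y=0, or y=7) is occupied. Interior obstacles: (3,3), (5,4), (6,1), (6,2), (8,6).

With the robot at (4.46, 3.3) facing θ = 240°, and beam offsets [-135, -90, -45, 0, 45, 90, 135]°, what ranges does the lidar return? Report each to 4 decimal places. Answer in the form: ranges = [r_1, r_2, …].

ranges = [3.8305, 0.5312, 0.4762, 2.6558, 2.3811, 1.7782, 4.7002]

beam 1: φ=-135°, α=105°
  d=(-0.2588,0.9659)  start (4,3)  tX=1.7773 tY=0.7247  stride 1/|dx|=3.8637 1/|dy|=1.0353
    cross y-line → (4,4), t=0.7247
    cross y-line → (4,5), t=1.7600
    cross x-line → (3,5), t=1.7773
    cross y-line → (3,6), t=2.7952
    cross y-line → (3,7), t=3.8305 (wall)
  → r_1 = 3.8305
beam 2: φ=-90°, α=150°
  d=(-0.8660,0.5000)  start (4,3)  tX=0.5312 tY=1.4000  stride 1/|dx|=1.1547 1/|dy|=2.0000
    cross x-line → (3,3), t=0.5312 (wall)
  → r_2 = 0.5312
beam 3: φ=-45°, α=195°
  d=(-0.9659,-0.2588)  start (4,3)  tX=0.4762 tY=1.1591  stride 1/|dx|=1.0353 1/|dy|=3.8637
    cross x-line → (3,3), t=0.4762 (wall)
  → r_3 = 0.4762
beam 4: φ=0°, α=240°
  d=(-0.5000,-0.8660)  start (4,3)  tX=0.9200 tY=0.3464  stride 1/|dx|=2.0000 1/|dy|=1.1547
    cross y-line → (4,2), t=0.3464
    cross x-line → (3,2), t=0.9200
    cross y-line → (3,1), t=1.5011
    cross y-line → (3,0), t=2.6558 (wall)
  → r_4 = 2.6558
beam 5: φ=45°, α=285°
  d=(0.2588,-0.9659)  start (4,3)  tX=2.0864 tY=0.3106  stride 1/|dx|=3.8637 1/|dy|=1.0353
    cross y-line → (4,2), t=0.3106
    cross y-line → (4,1), t=1.3459
    cross x-line → (5,1), t=2.0864
    cross y-line → (5,0), t=2.3811 (wall)
  → r_5 = 2.3811
beam 6: φ=90°, α=330°
  d=(0.8660,-0.5000)  start (4,3)  tX=0.6235 tY=0.6000  stride 1/|dx|=1.1547 1/|dy|=2.0000
    cross y-line → (4,2), t=0.6000
    cross x-line → (5,2), t=0.6235
    cross x-line → (6,2), t=1.7782 (wall)
  → r_6 = 1.7782
beam 7: φ=135°, α=15°
  d=(0.9659,0.2588)  start (4,3)  tX=0.5590 tY=2.7046  stride 1/|dx|=1.0353 1/|dy|=3.8637
    cross x-line → (5,3), t=0.5590
    cross x-line → (6,3), t=1.5943
    cross x-line → (7,3), t=2.6296
    cross y-line → (7,4), t=2.7046
    cross x-line → (8,4), t=3.6649
    cross x-line → (9,4), t=4.7002 (wall)
  → r_7 = 4.7002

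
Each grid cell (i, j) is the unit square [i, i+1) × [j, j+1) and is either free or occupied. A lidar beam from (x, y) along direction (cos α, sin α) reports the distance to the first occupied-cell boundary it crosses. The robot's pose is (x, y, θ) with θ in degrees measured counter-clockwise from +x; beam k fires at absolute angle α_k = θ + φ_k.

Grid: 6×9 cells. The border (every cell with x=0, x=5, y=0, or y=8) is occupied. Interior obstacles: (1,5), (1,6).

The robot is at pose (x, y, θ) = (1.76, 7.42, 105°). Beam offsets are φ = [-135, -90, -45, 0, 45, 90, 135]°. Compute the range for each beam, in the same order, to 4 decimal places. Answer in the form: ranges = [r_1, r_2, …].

ranges = [3.7412, 2.2409, 0.6697, 0.6005, 0.8776, 0.7868, 0.4850]

beam 1: φ=-135°, α=330°
  d=(0.8660,-0.5000)  start (1,7)  tX=0.2771 tY=0.8400  stride 1/|dx|=1.1547 1/|dy|=2.0000
    cross x-line → (2,7), t=0.2771
    cross y-line → (2,6), t=0.8400
    cross x-line → (3,6), t=1.4318
    cross x-line → (4,6), t=2.5865
    cross y-line → (4,5), t=2.8400
    cross x-line → (5,5), t=3.7412 (wall)
  → r_1 = 3.7412
beam 2: φ=-90°, α=15°
  d=(0.9659,0.2588)  start (1,7)  tX=0.2485 tY=2.2409  stride 1/|dx|=1.0353 1/|dy|=3.8637
    cross x-line → (2,7), t=0.2485
    cross x-line → (3,7), t=1.2837
    cross y-line → (3,8), t=2.2409 (wall)
  → r_2 = 2.2409
beam 3: φ=-45°, α=60°
  d=(0.5000,0.8660)  start (1,7)  tX=0.4800 tY=0.6697  stride 1/|dx|=2.0000 1/|dy|=1.1547
    cross x-line → (2,7), t=0.4800
    cross y-line → (2,8), t=0.6697 (wall)
  → r_3 = 0.6697
beam 4: φ=0°, α=105°
  d=(-0.2588,0.9659)  start (1,7)  tX=2.9364 tY=0.6005  stride 1/|dx|=3.8637 1/|dy|=1.0353
    cross y-line → (1,8), t=0.6005 (wall)
  → r_4 = 0.6005
beam 5: φ=45°, α=150°
  d=(-0.8660,0.5000)  start (1,7)  tX=0.8776 tY=1.1600  stride 1/|dx|=1.1547 1/|dy|=2.0000
    cross x-line → (0,7), t=0.8776 (wall)
  → r_5 = 0.8776
beam 6: φ=90°, α=195°
  d=(-0.9659,-0.2588)  start (1,7)  tX=0.7868 tY=1.6228  stride 1/|dx|=1.0353 1/|dy|=3.8637
    cross x-line → (0,7), t=0.7868 (wall)
  → r_6 = 0.7868
beam 7: φ=135°, α=240°
  d=(-0.5000,-0.8660)  start (1,7)  tX=1.5200 tY=0.4850  stride 1/|dx|=2.0000 1/|dy|=1.1547
    cross y-line → (1,6), t=0.4850 (wall)
  → r_7 = 0.4850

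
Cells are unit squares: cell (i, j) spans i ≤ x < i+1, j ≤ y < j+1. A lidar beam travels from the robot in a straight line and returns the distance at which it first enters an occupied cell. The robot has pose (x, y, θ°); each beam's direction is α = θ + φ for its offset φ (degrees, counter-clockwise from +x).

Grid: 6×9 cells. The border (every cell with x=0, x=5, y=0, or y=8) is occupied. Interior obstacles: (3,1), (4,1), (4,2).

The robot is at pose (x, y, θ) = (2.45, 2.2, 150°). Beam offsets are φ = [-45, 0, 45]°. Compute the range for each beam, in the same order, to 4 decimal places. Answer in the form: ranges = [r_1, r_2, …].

beam 1: φ=-45°, α=105°
  direction (-0.2588, 0.9659); cell (2,2); t to first gridline: x 1.7387, y 0.8282 (then +3.8637 / +1.0353)
    (2,3) via y @ 0.8282
    (1,3) via x @ 1.7387
    (1,4) via y @ 1.8635
    (1,5) via y @ 2.8988
    (1,6) via y @ 3.9340
    (1,7) via y @ 4.9693
    (0,7) via x @ 5.6024  # hit
  → r_1 = 5.6024
beam 2: φ=0°, α=150°
  direction (-0.8660, 0.5000); cell (2,2); t to first gridline: x 0.5196, y 1.6000 (then +1.1547 / +2.0000)
    (1,2) via x @ 0.5196
    (1,3) via y @ 1.6000
    (0,3) via x @ 1.6743  # hit
  → r_2 = 1.6743
beam 3: φ=45°, α=195°
  direction (-0.9659, -0.2588); cell (2,2); t to first gridline: x 0.4659, y 0.7727 (then +1.0353 / +3.8637)
    (1,2) via x @ 0.4659
    (1,1) via y @ 0.7727
    (0,1) via x @ 1.5012  # hit
  → r_3 = 1.5012

ranges = [5.6024, 1.6743, 1.5012]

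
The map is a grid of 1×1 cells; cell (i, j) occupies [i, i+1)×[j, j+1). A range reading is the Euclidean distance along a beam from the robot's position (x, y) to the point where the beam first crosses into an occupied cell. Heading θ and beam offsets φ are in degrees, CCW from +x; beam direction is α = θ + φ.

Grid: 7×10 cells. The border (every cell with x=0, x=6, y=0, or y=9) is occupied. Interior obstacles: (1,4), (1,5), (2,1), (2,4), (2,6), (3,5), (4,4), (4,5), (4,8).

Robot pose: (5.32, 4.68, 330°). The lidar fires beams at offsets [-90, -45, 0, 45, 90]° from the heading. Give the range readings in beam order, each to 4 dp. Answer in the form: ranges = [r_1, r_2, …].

beam 1: φ=-90°, α=240°
  dir = (cos 240°, sin 240°) = (-0.5000, -0.8660); from cell (5,4)
  next x-line at t=0.6400, next y-line at t=0.7852; Δt_x=2.0000, Δt_y=1.1547
    x: enter (4,4) at t=0.6400 ← occupied
  → r_1 = 0.6400
beam 2: φ=-45°, α=285°
  dir = (cos 285°, sin 285°) = (0.2588, -0.9659); from cell (5,4)
  next x-line at t=2.6273, next y-line at t=0.7040; Δt_x=3.8637, Δt_y=1.0353
    y: enter (5,3) at t=0.7040
    y: enter (5,2) at t=1.7393
    x: enter (6,2) at t=2.6273 ← occupied
  → r_2 = 2.6273
beam 3: φ=0°, α=330°
  dir = (cos 330°, sin 330°) = (0.8660, -0.5000); from cell (5,4)
  next x-line at t=0.7852, next y-line at t=1.3600; Δt_x=1.1547, Δt_y=2.0000
    x: enter (6,4) at t=0.7852 ← occupied
  → r_3 = 0.7852
beam 4: φ=45°, α=15°
  dir = (cos 15°, sin 15°) = (0.9659, 0.2588); from cell (5,4)
  next x-line at t=0.7040, next y-line at t=1.2364; Δt_x=1.0353, Δt_y=3.8637
    x: enter (6,4) at t=0.7040 ← occupied
  → r_4 = 0.7040
beam 5: φ=90°, α=60°
  dir = (cos 60°, sin 60°) = (0.5000, 0.8660); from cell (5,4)
  next x-line at t=1.3600, next y-line at t=0.3695; Δt_x=2.0000, Δt_y=1.1547
    y: enter (5,5) at t=0.3695
    x: enter (6,5) at t=1.3600 ← occupied
  → r_5 = 1.3600

ranges = [0.6400, 2.6273, 0.7852, 0.7040, 1.3600]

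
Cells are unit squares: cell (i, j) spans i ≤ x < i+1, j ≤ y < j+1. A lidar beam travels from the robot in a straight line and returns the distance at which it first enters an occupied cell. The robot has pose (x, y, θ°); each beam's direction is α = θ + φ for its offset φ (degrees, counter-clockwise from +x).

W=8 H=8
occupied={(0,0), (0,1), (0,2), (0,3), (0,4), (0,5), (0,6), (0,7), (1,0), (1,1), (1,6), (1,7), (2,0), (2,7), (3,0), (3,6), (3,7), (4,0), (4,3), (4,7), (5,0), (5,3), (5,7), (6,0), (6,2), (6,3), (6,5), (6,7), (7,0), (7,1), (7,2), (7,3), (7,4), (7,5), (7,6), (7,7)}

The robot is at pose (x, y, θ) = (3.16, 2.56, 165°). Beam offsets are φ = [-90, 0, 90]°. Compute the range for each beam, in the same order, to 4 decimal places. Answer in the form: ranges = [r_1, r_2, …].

ranges = [4.5966, 2.2362, 1.6150]

beam 1: φ=-90°, α=75°
  dir = (cos 75°, sin 75°) = (0.2588, 0.9659); from cell (3,2)
  next x-line at t=3.2455, next y-line at t=0.4555; Δt_x=3.8637, Δt_y=1.0353
    y: enter (3,3) at t=0.4555
    y: enter (3,4) at t=1.4908
    y: enter (3,5) at t=2.5261
    x: enter (4,5) at t=3.2455
    y: enter (4,6) at t=3.5614
    y: enter (4,7) at t=4.5966 ← occupied
  → r_1 = 4.5966
beam 2: φ=0°, α=165°
  dir = (cos 165°, sin 165°) = (-0.9659, 0.2588); from cell (3,2)
  next x-line at t=0.1656, next y-line at t=1.7000; Δt_x=1.0353, Δt_y=3.8637
    x: enter (2,2) at t=0.1656
    x: enter (1,2) at t=1.2009
    y: enter (1,3) at t=1.7000
    x: enter (0,3) at t=2.2362 ← occupied
  → r_2 = 2.2362
beam 3: φ=90°, α=255°
  dir = (cos 255°, sin 255°) = (-0.2588, -0.9659); from cell (3,2)
  next x-line at t=0.6182, next y-line at t=0.5798; Δt_x=3.8637, Δt_y=1.0353
    y: enter (3,1) at t=0.5798
    x: enter (2,1) at t=0.6182
    y: enter (2,0) at t=1.6150 ← occupied
  → r_3 = 1.6150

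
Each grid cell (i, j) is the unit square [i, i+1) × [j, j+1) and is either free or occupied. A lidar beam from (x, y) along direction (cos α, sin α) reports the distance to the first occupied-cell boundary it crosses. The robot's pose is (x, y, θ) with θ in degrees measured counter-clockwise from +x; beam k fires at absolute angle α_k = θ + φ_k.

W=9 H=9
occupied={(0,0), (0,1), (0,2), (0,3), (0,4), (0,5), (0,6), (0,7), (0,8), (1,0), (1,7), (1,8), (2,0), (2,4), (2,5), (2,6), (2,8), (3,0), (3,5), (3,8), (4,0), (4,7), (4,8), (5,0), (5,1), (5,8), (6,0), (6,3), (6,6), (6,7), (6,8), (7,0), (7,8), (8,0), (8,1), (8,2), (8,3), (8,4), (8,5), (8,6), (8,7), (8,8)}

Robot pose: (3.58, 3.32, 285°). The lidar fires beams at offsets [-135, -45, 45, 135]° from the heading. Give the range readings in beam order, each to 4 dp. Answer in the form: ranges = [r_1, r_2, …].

beam 1: φ=-135°, α=150°
  d=(-0.8660,0.5000)  start (3,3)  tX=0.6697 tY=1.3600  stride 1/|dx|=1.1547 1/|dy|=2.0000
    cross x-line → (2,3), t=0.6697
    cross y-line → (2,4), t=1.3600 (wall)
  → r_1 = 1.3600
beam 2: φ=-45°, α=240°
  d=(-0.5000,-0.8660)  start (3,3)  tX=1.1600 tY=0.3695  stride 1/|dx|=2.0000 1/|dy|=1.1547
    cross y-line → (3,2), t=0.3695
    cross x-line → (2,2), t=1.1600
    cross y-line → (2,1), t=1.5242
    cross y-line → (2,0), t=2.6789 (wall)
  → r_2 = 2.6789
beam 3: φ=45°, α=330°
  d=(0.8660,-0.5000)  start (3,3)  tX=0.4850 tY=0.6400  stride 1/|dx|=1.1547 1/|dy|=2.0000
    cross x-line → (4,3), t=0.4850
    cross y-line → (4,2), t=0.6400
    cross x-line → (5,2), t=1.6397
    cross y-line → (5,1), t=2.6400 (wall)
  → r_3 = 2.6400
beam 4: φ=135°, α=60°
  d=(0.5000,0.8660)  start (3,3)  tX=0.8400 tY=0.7852  stride 1/|dx|=2.0000 1/|dy|=1.1547
    cross y-line → (3,4), t=0.7852
    cross x-line → (4,4), t=0.8400
    cross y-line → (4,5), t=1.9399
    cross x-line → (5,5), t=2.8400
    cross y-line → (5,6), t=3.0946
    cross y-line → (5,7), t=4.2493
    cross x-line → (6,7), t=4.8400 (wall)
  → r_4 = 4.8400

ranges = [1.3600, 2.6789, 2.6400, 4.8400]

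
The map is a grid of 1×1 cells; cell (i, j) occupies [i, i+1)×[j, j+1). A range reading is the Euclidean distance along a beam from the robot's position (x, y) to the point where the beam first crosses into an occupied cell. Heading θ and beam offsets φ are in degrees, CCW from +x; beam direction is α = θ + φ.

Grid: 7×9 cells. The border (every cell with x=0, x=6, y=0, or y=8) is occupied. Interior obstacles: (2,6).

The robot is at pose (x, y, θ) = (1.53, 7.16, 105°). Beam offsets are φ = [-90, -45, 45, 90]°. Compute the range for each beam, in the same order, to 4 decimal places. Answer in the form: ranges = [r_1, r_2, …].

ranges = [3.2455, 0.9699, 0.6120, 0.5487]

beam 1: φ=-90°, α=15°
  dir = (cos 15°, sin 15°) = (0.9659, 0.2588); from cell (1,7)
  next x-line at t=0.4866, next y-line at t=3.2455; Δt_x=1.0353, Δt_y=3.8637
    x: enter (2,7) at t=0.4866
    x: enter (3,7) at t=1.5219
    x: enter (4,7) at t=2.5571
    y: enter (4,8) at t=3.2455 ← occupied
  → r_1 = 3.2455
beam 2: φ=-45°, α=60°
  dir = (cos 60°, sin 60°) = (0.5000, 0.8660); from cell (1,7)
  next x-line at t=0.9400, next y-line at t=0.9699; Δt_x=2.0000, Δt_y=1.1547
    x: enter (2,7) at t=0.9400
    y: enter (2,8) at t=0.9699 ← occupied
  → r_2 = 0.9699
beam 3: φ=45°, α=150°
  dir = (cos 150°, sin 150°) = (-0.8660, 0.5000); from cell (1,7)
  next x-line at t=0.6120, next y-line at t=1.6800; Δt_x=1.1547, Δt_y=2.0000
    x: enter (0,7) at t=0.6120 ← occupied
  → r_3 = 0.6120
beam 4: φ=90°, α=195°
  dir = (cos 195°, sin 195°) = (-0.9659, -0.2588); from cell (1,7)
  next x-line at t=0.5487, next y-line at t=0.6182; Δt_x=1.0353, Δt_y=3.8637
    x: enter (0,7) at t=0.5487 ← occupied
  → r_4 = 0.5487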